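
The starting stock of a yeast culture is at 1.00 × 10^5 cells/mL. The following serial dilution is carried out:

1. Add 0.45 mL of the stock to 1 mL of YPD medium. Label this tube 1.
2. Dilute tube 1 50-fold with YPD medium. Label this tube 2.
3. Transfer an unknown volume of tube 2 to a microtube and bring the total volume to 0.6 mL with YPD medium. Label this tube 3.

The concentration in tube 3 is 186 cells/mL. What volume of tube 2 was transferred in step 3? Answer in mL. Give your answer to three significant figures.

Step 1: 0.45 mL + 1 mL = 1.45 mL total → factor 1.45/0.45 = 3.2222
Step 2: 50-fold → factor 50
Step 3: v brought to 0.6 mL → factor = 0.6 mL/v
Product of known-step factors = 161.11
Overall factor = 1.00 × 10^5 cells/mL / (186 cells/mL) = 537.63
Step-3 factor = 537.63 / 161.11 = 3.337
v = 0.6 mL / 3.337 = 0.180 mL

0.180 mL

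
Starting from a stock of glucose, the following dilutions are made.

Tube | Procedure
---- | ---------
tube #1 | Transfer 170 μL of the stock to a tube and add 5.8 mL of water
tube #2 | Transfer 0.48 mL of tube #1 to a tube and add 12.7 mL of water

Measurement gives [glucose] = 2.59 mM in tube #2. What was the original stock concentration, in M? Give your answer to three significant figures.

2.50 M

Step 1: 170 μL + 5.8 mL = 5970 μL total → factor 5970/170 = 35.118
Step 2: 0.48 mL + 12.7 mL = 13.18 mL total → factor 13.18/0.48 = 27.458
Overall dilution factor = 35.118 × 27.458 = 964.27
Stock = 2.59 mM × 964.27 = 2497 mM = 2.50 M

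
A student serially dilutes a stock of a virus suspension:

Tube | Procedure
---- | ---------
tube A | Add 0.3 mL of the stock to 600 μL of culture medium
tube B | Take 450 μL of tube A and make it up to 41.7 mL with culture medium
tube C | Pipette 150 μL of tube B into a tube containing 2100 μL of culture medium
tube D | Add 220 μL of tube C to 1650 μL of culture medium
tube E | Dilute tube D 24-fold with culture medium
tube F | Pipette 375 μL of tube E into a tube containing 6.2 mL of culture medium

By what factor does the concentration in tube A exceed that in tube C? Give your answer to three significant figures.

1.39 × 10^3

Step 1: 0.3 mL + 600 μL = 0.9 mL total → factor 0.9/0.3 = 3
Step 2: 450 μL brought to 41.7 mL → factor 41700/450 = 92.667
Step 3: 150 μL + 2100 μL = 2250 μL total → factor 2250/150 = 15
Dilution factor to tube A = 3; to tube C = 4170
[tube A]/[tube C] = (factor to tube C)/(factor to tube A) = 4170/3 = 1.39 × 10^3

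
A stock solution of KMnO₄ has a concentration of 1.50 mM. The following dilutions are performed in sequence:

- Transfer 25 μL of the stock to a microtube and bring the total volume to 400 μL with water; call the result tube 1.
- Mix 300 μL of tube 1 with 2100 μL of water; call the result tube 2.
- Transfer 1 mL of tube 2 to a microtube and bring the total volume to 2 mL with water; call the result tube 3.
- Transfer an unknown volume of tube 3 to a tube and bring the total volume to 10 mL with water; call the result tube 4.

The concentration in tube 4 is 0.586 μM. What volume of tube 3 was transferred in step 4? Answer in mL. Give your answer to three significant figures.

1.00 mL

Step 1: 25 μL brought to 400 μL → factor 400/25 = 16
Step 2: 300 μL + 2100 μL = 2400 μL total → factor 2400/300 = 8
Step 3: 1 mL brought to 2 mL → factor 2/1 = 2
Step 4: v brought to 10 mL → factor = 10 mL/v
Product of known-step factors = 256
Overall factor = 1.50 mM / (0.586 μM) = 2559.7
Step-4 factor = 2559.7 / 256 = 9.9989
v = 10 mL / 9.9989 = 1.00 mL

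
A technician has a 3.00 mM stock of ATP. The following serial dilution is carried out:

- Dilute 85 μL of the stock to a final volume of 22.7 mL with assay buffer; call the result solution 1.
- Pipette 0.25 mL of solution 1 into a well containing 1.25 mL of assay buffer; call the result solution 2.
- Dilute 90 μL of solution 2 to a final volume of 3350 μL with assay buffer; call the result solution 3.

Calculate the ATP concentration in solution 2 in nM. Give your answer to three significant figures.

1.87 × 10^3 nM

Step 1: 85 μL brought to 22.7 mL → factor 22700/85 = 267.06
Step 2: 0.25 mL + 1.25 mL = 1.5 mL total → factor 1.5/0.25 = 6
Dilution factor through solution 2 = 267.06 × 6 = 1602.4
[solution 2] = 3.00 mM / 1602.4 = 0.001872 mM = 1.87 × 10^3 nM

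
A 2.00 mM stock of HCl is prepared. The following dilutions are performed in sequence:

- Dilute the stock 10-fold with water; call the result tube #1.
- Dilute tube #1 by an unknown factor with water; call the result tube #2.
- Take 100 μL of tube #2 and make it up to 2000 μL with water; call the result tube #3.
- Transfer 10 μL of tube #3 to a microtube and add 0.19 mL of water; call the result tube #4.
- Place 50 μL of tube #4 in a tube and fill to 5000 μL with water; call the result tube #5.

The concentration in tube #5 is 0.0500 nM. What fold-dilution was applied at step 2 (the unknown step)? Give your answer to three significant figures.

Step 1: 10-fold → factor 10
Step 2: unknown factor x
Step 3: 100 μL brought to 2000 μL → factor 2000/100 = 20
Step 4: 10 μL + 0.19 mL = 200 μL total → factor 200/10 = 20
Step 5: 50 μL brought to 5000 μL → factor 5000/50 = 100
Product of known-step factors = 4 × 10^5
Overall factor = 2.00 mM / (0.0500 nM) = 4 × 10^7
x = 4 × 10^7 / 4 × 10^5 = 100

100-fold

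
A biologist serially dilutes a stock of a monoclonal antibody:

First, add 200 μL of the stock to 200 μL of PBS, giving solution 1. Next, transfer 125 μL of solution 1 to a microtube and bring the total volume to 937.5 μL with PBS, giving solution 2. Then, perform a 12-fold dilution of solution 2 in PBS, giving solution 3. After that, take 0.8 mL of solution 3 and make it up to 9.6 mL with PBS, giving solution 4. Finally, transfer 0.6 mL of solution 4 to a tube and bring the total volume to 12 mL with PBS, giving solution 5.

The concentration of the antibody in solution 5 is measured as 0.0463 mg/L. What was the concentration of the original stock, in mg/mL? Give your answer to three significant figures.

Step 1: 200 μL + 200 μL = 400 μL total → factor 400/200 = 2
Step 2: 125 μL brought to 937.5 μL → factor 937.5/125 = 7.5
Step 3: 12-fold → factor 12
Step 4: 0.8 mL brought to 9.6 mL → factor 9.6/0.8 = 12
Step 5: 0.6 mL brought to 12 mL → factor 12/0.6 = 20
Overall dilution factor = 2 × 7.5 × 12 × 12 × 20 = 43200
Stock = 0.0463 mg/L × 43200 = 2000 mg/L = 2.00 mg/mL

2.00 mg/mL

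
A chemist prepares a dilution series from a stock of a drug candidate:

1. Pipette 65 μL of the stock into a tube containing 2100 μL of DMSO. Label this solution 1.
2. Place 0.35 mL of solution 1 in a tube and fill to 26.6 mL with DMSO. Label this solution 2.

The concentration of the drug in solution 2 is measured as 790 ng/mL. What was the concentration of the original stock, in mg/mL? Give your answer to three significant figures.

2.00 mg/mL

Step 1: 65 μL + 2100 μL = 2165 μL total → factor 2165/65 = 33.308
Step 2: 0.35 mL brought to 26.6 mL → factor 26.6/0.35 = 76
Overall dilution factor = 33.308 × 76 = 2531.4
Stock = 790 ng/mL × 2531.4 = 2.000 × 10^6 ng/mL = 2.00 mg/mL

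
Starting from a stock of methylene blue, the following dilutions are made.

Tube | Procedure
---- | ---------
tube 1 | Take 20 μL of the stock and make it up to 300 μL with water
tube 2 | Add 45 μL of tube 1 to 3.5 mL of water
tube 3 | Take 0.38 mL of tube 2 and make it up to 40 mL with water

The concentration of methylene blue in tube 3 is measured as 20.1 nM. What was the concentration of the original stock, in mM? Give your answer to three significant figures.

Step 1: 20 μL brought to 300 μL → factor 300/20 = 15
Step 2: 45 μL + 3.5 mL = 3545 μL total → factor 3545/45 = 78.778
Step 3: 0.38 mL brought to 40 mL → factor 40/0.38 = 105.26
Overall dilution factor = 15 × 78.778 × 105.26 = 1.2439 × 10^5
Stock = 20.1 nM × 1.2439 × 10^5 = 2.500 × 10^6 nM = 2.50 mM

2.50 mM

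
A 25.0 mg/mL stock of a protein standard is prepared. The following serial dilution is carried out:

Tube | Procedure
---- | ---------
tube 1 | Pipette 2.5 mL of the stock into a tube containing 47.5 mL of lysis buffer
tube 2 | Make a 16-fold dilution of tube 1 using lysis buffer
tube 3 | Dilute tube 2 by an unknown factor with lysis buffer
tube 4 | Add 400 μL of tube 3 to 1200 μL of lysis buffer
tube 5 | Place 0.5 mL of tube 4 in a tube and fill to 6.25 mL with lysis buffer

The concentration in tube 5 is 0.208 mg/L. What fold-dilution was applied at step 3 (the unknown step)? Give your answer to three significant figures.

Step 1: 2.5 mL + 47.5 mL = 50 mL total → factor 50/2.5 = 20
Step 2: 16-fold → factor 16
Step 3: unknown factor x
Step 4: 400 μL + 1200 μL = 1600 μL total → factor 1600/400 = 4
Step 5: 0.5 mL brought to 6.25 mL → factor 6.25/0.5 = 12.5
Product of known-step factors = 16000
Overall factor = 25.0 mg/mL / (0.208 mg/L) = 1.2019 × 10^5
x = 1.2019 × 10^5 / 16000 = 7.51

7.51-fold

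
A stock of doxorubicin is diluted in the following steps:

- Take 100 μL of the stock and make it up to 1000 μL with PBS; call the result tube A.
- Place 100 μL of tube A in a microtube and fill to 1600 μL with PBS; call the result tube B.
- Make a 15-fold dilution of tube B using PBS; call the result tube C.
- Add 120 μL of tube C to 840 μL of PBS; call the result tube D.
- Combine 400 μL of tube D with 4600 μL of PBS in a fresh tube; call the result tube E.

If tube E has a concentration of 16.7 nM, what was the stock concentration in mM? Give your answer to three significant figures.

4.01 mM

Step 1: 100 μL brought to 1000 μL → factor 1000/100 = 10
Step 2: 100 μL brought to 1600 μL → factor 1600/100 = 16
Step 3: 15-fold → factor 15
Step 4: 120 μL + 840 μL = 960 μL total → factor 960/120 = 8
Step 5: 400 μL + 4600 μL = 5000 μL total → factor 5000/400 = 12.5
Overall dilution factor = 10 × 16 × 15 × 8 × 12.5 = 2.4 × 10^5
Stock = 16.7 nM × 2.4 × 10^5 = 4.008 × 10^6 nM = 4.01 mM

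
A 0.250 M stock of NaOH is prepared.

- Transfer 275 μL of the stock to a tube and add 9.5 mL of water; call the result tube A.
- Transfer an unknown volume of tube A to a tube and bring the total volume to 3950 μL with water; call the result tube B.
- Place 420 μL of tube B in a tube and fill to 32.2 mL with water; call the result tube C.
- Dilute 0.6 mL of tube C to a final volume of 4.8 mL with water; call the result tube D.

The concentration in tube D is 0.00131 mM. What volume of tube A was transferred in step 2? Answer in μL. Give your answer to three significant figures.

Step 1: 275 μL + 9.5 mL = 9775 μL total → factor 9775/275 = 35.545
Step 2: v brought to 3950 μL → factor = 3950 μL/v
Step 3: 420 μL brought to 32.2 mL → factor 32200/420 = 76.667
Step 4: 0.6 mL brought to 4.8 mL → factor 4.8/0.6 = 8
Product of known-step factors = 21801
Overall factor = 0.250 M / (0.00131 mM) = 1.9084 × 10^5
Step-2 factor = 1.9084 × 10^5 / 21801 = 8.7536
v = 3950 μL / 8.7536 = 451 μL

451 μL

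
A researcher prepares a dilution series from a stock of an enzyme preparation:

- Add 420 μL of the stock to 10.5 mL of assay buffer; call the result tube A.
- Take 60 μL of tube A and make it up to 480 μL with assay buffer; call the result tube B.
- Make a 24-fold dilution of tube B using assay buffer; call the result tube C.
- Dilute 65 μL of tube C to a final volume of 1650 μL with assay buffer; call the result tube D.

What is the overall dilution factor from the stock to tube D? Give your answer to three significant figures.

Step 1: 420 μL + 10.5 mL = 10920 μL total → factor 10920/420 = 26
Step 2: 60 μL brought to 480 μL → factor 480/60 = 8
Step 3: 24-fold → factor 24
Step 4: 65 μL brought to 1650 μL → factor 1650/65 = 25.385
Overall dilution factor = 26 × 8 × 24 × 25.385 = 1.2672 × 10^5

1.27 × 10^5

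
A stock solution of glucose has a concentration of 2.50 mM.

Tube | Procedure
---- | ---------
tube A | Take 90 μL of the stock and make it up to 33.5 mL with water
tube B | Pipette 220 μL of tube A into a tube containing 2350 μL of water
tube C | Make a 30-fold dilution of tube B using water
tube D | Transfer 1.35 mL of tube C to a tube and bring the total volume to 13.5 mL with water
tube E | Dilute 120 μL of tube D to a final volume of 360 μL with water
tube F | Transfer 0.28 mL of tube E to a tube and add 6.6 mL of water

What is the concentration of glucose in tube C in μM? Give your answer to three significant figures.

Step 1: 90 μL brought to 33.5 mL → factor 33500/90 = 372.22
Step 2: 220 μL + 2350 μL = 2570 μL total → factor 2570/220 = 11.682
Step 3: 30-fold → factor 30
Dilution factor through tube C = 372.22 × 11.682 × 30 = 1.3045 × 10^5
[tube C] = 2.50 mM / 1.3045 × 10^5 = 1.916 × 10^-5 mM = 0.0192 μM

0.0192 μM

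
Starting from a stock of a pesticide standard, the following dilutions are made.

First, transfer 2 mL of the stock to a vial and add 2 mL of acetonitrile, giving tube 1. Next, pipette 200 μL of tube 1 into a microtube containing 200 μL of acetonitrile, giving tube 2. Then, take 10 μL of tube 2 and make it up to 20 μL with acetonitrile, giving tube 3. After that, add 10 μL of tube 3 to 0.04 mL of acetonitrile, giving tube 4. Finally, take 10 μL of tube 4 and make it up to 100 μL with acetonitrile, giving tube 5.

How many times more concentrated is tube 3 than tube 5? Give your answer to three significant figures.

50.0

Step 1: 2 mL + 2 mL = 4 mL total → factor 4/2 = 2
Step 2: 200 μL + 200 μL = 400 μL total → factor 400/200 = 2
Step 3: 10 μL brought to 20 μL → factor 20/10 = 2
Step 4: 10 μL + 0.04 mL = 50 μL total → factor 50/10 = 5
Step 5: 10 μL brought to 100 μL → factor 100/10 = 10
Dilution factor to tube 3 = 8; to tube 5 = 400
[tube 3]/[tube 5] = (factor to tube 5)/(factor to tube 3) = 400/8 = 50.0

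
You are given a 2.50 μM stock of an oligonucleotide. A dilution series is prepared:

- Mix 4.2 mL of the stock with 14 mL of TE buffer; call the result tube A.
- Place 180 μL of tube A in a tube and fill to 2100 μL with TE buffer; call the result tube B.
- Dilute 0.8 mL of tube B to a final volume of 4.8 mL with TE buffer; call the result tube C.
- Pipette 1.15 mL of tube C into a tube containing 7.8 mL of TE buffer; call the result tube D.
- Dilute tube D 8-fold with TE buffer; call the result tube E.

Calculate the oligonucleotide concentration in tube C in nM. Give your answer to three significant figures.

Step 1: 4.2 mL + 14 mL = 18.2 mL total → factor 18.2/4.2 = 4.3333
Step 2: 180 μL brought to 2100 μL → factor 2100/180 = 11.667
Step 3: 0.8 mL brought to 4.8 mL → factor 4.8/0.8 = 6
Dilution factor through tube C = 4.3333 × 11.667 × 6 = 303.33
[tube C] = 2.50 μM / 303.33 = 0.008242 μM = 8.24 nM

8.24 nM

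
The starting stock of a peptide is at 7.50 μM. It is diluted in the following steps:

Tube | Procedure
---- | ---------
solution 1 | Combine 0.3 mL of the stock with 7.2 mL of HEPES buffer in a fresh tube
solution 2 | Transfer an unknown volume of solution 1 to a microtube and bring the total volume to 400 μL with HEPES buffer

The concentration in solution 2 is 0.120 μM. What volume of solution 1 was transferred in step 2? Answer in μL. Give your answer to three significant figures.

160 μL

Step 1: 0.3 mL + 7.2 mL = 7.5 mL total → factor 7.5/0.3 = 25
Step 2: v brought to 400 μL → factor = 400 μL/v
Product of known-step factors = 25
Overall factor = 7.50 μM / (0.120 μM) = 62.5
Step-2 factor = 62.5 / 25 = 2.5
v = 400 μL / 2.5 = 160 μL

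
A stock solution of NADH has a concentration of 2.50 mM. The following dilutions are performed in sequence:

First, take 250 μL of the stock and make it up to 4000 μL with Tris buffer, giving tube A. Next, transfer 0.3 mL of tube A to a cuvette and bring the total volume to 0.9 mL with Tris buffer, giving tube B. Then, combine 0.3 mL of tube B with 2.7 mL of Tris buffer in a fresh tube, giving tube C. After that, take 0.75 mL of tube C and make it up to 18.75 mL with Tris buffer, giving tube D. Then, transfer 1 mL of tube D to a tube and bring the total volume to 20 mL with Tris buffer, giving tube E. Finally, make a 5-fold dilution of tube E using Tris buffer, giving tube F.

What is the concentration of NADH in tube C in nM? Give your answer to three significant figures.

Step 1: 250 μL brought to 4000 μL → factor 4000/250 = 16
Step 2: 0.3 mL brought to 0.9 mL → factor 0.9/0.3 = 3
Step 3: 0.3 mL + 2.7 mL = 3 mL total → factor 3/0.3 = 10
Dilution factor through tube C = 16 × 3 × 10 = 480
[tube C] = 2.50 mM / 480 = 0.005208 mM = 5.21 × 10^3 nM

5.21 × 10^3 nM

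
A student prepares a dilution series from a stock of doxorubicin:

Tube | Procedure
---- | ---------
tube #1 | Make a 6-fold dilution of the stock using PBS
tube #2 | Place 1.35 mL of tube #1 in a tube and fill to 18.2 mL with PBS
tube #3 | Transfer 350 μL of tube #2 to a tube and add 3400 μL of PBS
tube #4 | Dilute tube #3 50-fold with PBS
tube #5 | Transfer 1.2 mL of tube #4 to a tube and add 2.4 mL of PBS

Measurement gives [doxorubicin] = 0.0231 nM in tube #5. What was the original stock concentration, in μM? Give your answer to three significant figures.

3.00 μM

Step 1: 6-fold → factor 6
Step 2: 1.35 mL brought to 18.2 mL → factor 18.2/1.35 = 13.481
Step 3: 350 μL + 3400 μL = 3750 μL total → factor 3750/350 = 10.714
Step 4: 50-fold → factor 50
Step 5: 1.2 mL + 2.4 mL = 3.6 mL total → factor 3.6/1.2 = 3
Overall dilution factor = 6 × 13.481 × 10.714 × 50 × 3 = 1.3 × 10^5
Stock = 0.0231 nM × 1.3 × 10^5 = 3003 nM = 3.00 μM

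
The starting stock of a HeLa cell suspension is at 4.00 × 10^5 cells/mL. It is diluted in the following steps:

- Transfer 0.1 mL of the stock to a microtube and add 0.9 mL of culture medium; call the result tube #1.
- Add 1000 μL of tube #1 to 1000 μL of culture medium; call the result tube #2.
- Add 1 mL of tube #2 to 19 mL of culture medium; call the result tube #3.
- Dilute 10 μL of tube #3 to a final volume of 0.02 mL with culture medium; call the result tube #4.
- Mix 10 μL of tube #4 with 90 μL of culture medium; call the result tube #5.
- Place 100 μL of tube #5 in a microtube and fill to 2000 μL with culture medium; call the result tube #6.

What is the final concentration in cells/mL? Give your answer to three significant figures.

Step 1: 0.1 mL + 0.9 mL = 1 mL total → factor 1/0.1 = 10
Step 2: 1000 μL + 1000 μL = 2000 μL total → factor 2000/1000 = 2
Step 3: 1 mL + 19 mL = 20 mL total → factor 20/1 = 20
Step 4: 10 μL brought to 0.02 mL → factor 20/10 = 2
Step 5: 10 μL + 90 μL = 100 μL total → factor 100/10 = 10
Step 6: 100 μL brought to 2000 μL → factor 2000/100 = 20
Overall dilution factor = 10 × 2 × 20 × 2 × 10 × 20 = 1.6 × 10^5
Final = 4.00 × 10^5 cells/mL / 1.6 × 10^5 = 2.50 cells/mL

2.50 cells/mL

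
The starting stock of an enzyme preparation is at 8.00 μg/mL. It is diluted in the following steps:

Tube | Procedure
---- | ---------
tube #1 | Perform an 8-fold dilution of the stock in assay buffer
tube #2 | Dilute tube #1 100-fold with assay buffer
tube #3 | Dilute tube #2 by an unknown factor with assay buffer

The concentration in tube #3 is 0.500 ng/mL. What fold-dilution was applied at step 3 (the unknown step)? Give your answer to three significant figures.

Step 1: 8-fold → factor 8
Step 2: 100-fold → factor 100
Step 3: unknown factor x
Product of known-step factors = 800
Overall factor = 8.00 μg/mL / (0.500 ng/mL) = 16000
x = 16000 / 800 = 20.0

20.0-fold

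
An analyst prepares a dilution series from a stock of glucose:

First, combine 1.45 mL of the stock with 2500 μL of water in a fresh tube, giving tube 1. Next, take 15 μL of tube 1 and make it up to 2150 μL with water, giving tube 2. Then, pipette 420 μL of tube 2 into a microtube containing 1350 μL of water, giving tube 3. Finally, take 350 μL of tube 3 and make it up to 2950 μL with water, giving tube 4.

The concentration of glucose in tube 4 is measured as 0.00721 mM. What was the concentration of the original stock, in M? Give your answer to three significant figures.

Step 1: 1.45 mL + 2500 μL = 3.95 mL total → factor 3.95/1.45 = 2.7241
Step 2: 15 μL brought to 2150 μL → factor 2150/15 = 143.33
Step 3: 420 μL + 1350 μL = 1770 μL total → factor 1770/420 = 4.2143
Step 4: 350 μL brought to 2950 μL → factor 2950/350 = 8.4286
Overall dilution factor = 2.7241 × 143.33 × 4.2143 × 8.4286 = 13869
Stock = 0.00721 mM × 13869 = 100.0 mM = 0.100 M

0.100 M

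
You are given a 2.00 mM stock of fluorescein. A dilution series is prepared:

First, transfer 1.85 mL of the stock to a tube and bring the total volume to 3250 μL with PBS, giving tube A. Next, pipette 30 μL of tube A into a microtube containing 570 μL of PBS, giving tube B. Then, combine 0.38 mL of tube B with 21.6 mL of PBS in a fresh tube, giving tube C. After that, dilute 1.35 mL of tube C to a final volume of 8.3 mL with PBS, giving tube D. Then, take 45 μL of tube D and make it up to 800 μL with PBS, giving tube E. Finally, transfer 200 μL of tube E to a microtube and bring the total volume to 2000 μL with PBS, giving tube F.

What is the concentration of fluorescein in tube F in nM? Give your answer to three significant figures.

0.900 nM

Step 1: 1.85 mL brought to 3250 μL → factor 3.25/1.85 = 1.7568
Step 2: 30 μL + 570 μL = 600 μL total → factor 600/30 = 20
Step 3: 0.38 mL + 21.6 mL = 21.98 mL total → factor 21.98/0.38 = 57.842
Step 4: 1.35 mL brought to 8.3 mL → factor 8.3/1.35 = 6.1481
Step 5: 45 μL brought to 800 μL → factor 800/45 = 17.778
Step 6: 200 μL brought to 2000 μL → factor 2000/200 = 10
Overall dilution factor = 1.7568 × 20 × 57.842 × 6.1481 × 17.778 × 10 = 2.2213 × 10^6
Final = 2.00 mM / 2.2213 × 10^6 = 9.004 × 10^-7 mM = 0.900 nM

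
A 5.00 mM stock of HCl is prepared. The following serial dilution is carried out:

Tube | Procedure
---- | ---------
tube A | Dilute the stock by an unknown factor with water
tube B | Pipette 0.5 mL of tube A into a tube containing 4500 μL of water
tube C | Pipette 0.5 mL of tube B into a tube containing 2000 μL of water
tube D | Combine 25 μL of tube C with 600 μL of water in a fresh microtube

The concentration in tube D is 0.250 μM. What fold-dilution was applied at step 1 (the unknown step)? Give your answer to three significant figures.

16.0-fold

Step 1: unknown factor x
Step 2: 0.5 mL + 4500 μL = 5 mL total → factor 5/0.5 = 10
Step 3: 0.5 mL + 2000 μL = 2.5 mL total → factor 2.5/0.5 = 5
Step 4: 25 μL + 600 μL = 625 μL total → factor 625/25 = 25
Product of known-step factors = 1250
Overall factor = 5.00 mM / (0.250 μM) = 20000
x = 20000 / 1250 = 16.0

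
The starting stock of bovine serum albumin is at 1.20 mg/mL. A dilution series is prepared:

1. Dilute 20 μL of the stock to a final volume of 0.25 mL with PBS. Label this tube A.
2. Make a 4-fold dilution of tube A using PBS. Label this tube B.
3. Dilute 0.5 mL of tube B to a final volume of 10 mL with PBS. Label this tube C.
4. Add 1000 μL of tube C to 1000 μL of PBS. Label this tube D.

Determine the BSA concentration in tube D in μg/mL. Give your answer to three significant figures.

0.600 μg/mL

Step 1: 20 μL brought to 0.25 mL → factor 250/20 = 12.5
Step 2: 4-fold → factor 4
Step 3: 0.5 mL brought to 10 mL → factor 10/0.5 = 20
Step 4: 1000 μL + 1000 μL = 2000 μL total → factor 2000/1000 = 2
Overall dilution factor = 12.5 × 4 × 20 × 2 = 2000
Final = 1.20 mg/mL / 2000 = 0.0006000 mg/mL = 0.600 μg/mL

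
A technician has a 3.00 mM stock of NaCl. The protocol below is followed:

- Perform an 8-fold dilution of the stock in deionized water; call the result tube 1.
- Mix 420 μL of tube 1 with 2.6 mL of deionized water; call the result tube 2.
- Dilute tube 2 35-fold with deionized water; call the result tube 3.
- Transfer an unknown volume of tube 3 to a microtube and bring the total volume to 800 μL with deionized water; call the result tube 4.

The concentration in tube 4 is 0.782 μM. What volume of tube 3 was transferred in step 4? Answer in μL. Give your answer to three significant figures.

Step 1: 8-fold → factor 8
Step 2: 420 μL + 2.6 mL = 3020 μL total → factor 3020/420 = 7.1905
Step 3: 35-fold → factor 35
Step 4: v brought to 800 μL → factor = 800 μL/v
Product of known-step factors = 2013.3
Overall factor = 3.00 mM / (0.782 μM) = 3836.3
Step-4 factor = 3836.3 / 2013.3 = 1.9055
v = 800 μL / 1.9055 = 420 μL

420 μL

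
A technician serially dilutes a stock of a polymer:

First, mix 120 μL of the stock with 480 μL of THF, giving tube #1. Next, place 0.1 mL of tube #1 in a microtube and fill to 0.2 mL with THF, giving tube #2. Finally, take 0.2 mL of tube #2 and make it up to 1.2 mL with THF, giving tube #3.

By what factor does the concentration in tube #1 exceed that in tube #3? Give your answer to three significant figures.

Step 1: 120 μL + 480 μL = 600 μL total → factor 600/120 = 5
Step 2: 0.1 mL brought to 0.2 mL → factor 0.2/0.1 = 2
Step 3: 0.2 mL brought to 1.2 mL → factor 1.2/0.2 = 6
Dilution factor to tube #1 = 5; to tube #3 = 60
[tube #1]/[tube #3] = (factor to tube #3)/(factor to tube #1) = 60/5 = 12.0

12.0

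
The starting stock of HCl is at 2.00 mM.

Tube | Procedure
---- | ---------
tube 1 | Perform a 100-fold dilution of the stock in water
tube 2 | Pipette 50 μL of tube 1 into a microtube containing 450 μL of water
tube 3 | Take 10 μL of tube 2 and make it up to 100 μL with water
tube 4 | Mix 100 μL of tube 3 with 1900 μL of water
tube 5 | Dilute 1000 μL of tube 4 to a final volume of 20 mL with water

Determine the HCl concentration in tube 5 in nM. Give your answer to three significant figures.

Step 1: 100-fold → factor 100
Step 2: 50 μL + 450 μL = 500 μL total → factor 500/50 = 10
Step 3: 10 μL brought to 100 μL → factor 100/10 = 10
Step 4: 100 μL + 1900 μL = 2000 μL total → factor 2000/100 = 20
Step 5: 1000 μL brought to 20 mL → factor 20000/1000 = 20
Overall dilution factor = 100 × 10 × 10 × 20 × 20 = 4 × 10^6
Final = 2.00 mM / 4 × 10^6 = 5.000 × 10^-7 mM = 0.500 nM

0.500 nM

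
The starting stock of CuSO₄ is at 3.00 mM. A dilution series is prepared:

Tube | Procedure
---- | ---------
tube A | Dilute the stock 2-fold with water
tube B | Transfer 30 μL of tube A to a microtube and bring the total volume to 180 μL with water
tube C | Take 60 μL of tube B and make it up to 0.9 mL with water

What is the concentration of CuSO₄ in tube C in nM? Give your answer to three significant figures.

1.67 × 10^4 nM

Step 1: 2-fold → factor 2
Step 2: 30 μL brought to 180 μL → factor 180/30 = 6
Step 3: 60 μL brought to 0.9 mL → factor 900/60 = 15
Dilution factor through tube C = 2 × 6 × 15 = 180
[tube C] = 3.00 mM / 180 = 0.01667 mM = 1.67 × 10^4 nM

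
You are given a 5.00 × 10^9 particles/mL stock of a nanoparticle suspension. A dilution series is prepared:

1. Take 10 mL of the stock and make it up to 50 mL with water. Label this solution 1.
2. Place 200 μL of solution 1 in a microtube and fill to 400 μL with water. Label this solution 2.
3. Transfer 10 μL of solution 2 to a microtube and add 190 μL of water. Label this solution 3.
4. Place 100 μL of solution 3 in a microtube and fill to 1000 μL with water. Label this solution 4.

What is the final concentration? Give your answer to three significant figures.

Step 1: 10 mL brought to 50 mL → factor 50/10 = 5
Step 2: 200 μL brought to 400 μL → factor 400/200 = 2
Step 3: 10 μL + 190 μL = 200 μL total → factor 200/10 = 20
Step 4: 100 μL brought to 1000 μL → factor 1000/100 = 10
Overall dilution factor = 5 × 2 × 20 × 10 = 2000
Final = 5.00 × 10^9 particles/mL / 2000 = 2.50 × 10^6 particles/mL

2.50 × 10^6 particles/mL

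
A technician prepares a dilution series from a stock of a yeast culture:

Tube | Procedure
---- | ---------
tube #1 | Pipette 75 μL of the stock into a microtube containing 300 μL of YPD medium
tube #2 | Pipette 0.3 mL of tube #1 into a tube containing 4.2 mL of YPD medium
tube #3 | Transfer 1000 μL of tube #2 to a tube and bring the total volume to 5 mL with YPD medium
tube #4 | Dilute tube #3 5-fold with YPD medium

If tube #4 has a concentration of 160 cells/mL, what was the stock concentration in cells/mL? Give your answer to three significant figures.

Step 1: 75 μL + 300 μL = 375 μL total → factor 375/75 = 5
Step 2: 0.3 mL + 4.2 mL = 4.5 mL total → factor 4.5/0.3 = 15
Step 3: 1000 μL brought to 5 mL → factor 5000/1000 = 5
Step 4: 5-fold → factor 5
Overall dilution factor = 5 × 15 × 5 × 5 = 1875
Stock = 160 cells/mL × 1875 = 3.00 × 10^5 cells/mL

3.00 × 10^5 cells/mL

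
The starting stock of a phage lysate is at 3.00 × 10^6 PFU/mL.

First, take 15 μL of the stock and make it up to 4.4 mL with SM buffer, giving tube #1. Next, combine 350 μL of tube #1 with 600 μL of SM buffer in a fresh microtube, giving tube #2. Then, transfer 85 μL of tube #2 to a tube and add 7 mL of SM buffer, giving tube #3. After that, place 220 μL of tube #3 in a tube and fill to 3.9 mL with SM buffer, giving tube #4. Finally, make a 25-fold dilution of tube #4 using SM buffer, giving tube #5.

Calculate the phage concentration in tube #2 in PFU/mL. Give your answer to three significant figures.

3.77 × 10^3 PFU/mL

Step 1: 15 μL brought to 4.4 mL → factor 4400/15 = 293.33
Step 2: 350 μL + 600 μL = 950 μL total → factor 950/350 = 2.7143
Dilution factor through tube #2 = 293.33 × 2.7143 = 796.19
[tube #2] = 3.00 × 10^6 PFU/mL / 796.19 = 3.77 × 10^3 PFU/mL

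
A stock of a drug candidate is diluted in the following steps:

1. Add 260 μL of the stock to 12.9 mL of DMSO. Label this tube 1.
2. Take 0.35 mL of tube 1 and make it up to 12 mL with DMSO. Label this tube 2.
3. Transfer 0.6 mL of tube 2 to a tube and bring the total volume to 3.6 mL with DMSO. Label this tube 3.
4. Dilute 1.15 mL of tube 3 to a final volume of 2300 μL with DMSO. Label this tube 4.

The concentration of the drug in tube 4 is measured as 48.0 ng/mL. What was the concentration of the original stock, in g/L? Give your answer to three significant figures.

Step 1: 260 μL + 12.9 mL = 13160 μL total → factor 13160/260 = 50.615
Step 2: 0.35 mL brought to 12 mL → factor 12/0.35 = 34.286
Step 3: 0.6 mL brought to 3.6 mL → factor 3.6/0.6 = 6
Step 4: 1.15 mL brought to 2300 μL → factor 2.3/1.15 = 2
Overall dilution factor = 50.615 × 34.286 × 6 × 2 = 20825
Stock = 48.0 ng/mL × 20825 = 9.996 × 10^5 ng/mL = 1.00 g/L

1.00 g/L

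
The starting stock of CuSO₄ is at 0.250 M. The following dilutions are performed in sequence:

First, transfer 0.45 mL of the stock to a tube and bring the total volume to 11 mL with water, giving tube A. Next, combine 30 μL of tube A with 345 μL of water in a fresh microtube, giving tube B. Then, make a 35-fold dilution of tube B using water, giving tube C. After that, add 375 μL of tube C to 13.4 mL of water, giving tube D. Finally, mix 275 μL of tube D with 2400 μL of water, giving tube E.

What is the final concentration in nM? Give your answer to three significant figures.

65.4 nM

Step 1: 0.45 mL brought to 11 mL → factor 11/0.45 = 24.444
Step 2: 30 μL + 345 μL = 375 μL total → factor 375/30 = 12.5
Step 3: 35-fold → factor 35
Step 4: 375 μL + 13.4 mL = 13775 μL total → factor 13775/375 = 36.733
Step 5: 275 μL + 2400 μL = 2675 μL total → factor 2675/275 = 9.7273
Overall dilution factor = 24.444 × 12.5 × 35 × 36.733 × 9.7273 = 3.8213 × 10^6
Final = 0.250 M / 3.8213 × 10^6 = 6.542 × 10^-8 M = 65.4 nM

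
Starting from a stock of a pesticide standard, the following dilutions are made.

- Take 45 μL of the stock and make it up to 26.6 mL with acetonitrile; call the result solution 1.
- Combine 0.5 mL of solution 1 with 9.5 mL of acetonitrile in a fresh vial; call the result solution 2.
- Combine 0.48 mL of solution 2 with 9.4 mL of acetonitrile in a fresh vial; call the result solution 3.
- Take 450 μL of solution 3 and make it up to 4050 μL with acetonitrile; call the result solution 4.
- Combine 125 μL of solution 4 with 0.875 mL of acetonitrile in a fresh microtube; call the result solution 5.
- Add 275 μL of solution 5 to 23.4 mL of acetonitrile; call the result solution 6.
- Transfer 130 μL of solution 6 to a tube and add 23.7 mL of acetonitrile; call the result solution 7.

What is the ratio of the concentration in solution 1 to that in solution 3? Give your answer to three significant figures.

412

Step 1: 45 μL brought to 26.6 mL → factor 26600/45 = 591.11
Step 2: 0.5 mL + 9.5 mL = 10 mL total → factor 10/0.5 = 20
Step 3: 0.48 mL + 9.4 mL = 9.88 mL total → factor 9.88/0.48 = 20.583
Dilution factor to solution 1 = 591.11; to solution 3 = 2.4334 × 10^5
[solution 1]/[solution 3] = (factor to solution 3)/(factor to solution 1) = 2.4334 × 10^5/591.11 = 412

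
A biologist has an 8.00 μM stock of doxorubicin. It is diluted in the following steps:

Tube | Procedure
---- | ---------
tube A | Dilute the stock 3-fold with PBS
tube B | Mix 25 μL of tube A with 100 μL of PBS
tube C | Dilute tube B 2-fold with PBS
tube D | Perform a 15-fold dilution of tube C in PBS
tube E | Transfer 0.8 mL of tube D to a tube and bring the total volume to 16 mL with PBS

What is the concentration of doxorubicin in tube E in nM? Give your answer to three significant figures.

0.889 nM

Step 1: 3-fold → factor 3
Step 2: 25 μL + 100 μL = 125 μL total → factor 125/25 = 5
Step 3: 2-fold → factor 2
Step 4: 15-fold → factor 15
Step 5: 0.8 mL brought to 16 mL → factor 16/0.8 = 20
Overall dilution factor = 3 × 5 × 2 × 15 × 20 = 9000
Final = 8.00 μM / 9000 = 0.0008889 μM = 0.889 nM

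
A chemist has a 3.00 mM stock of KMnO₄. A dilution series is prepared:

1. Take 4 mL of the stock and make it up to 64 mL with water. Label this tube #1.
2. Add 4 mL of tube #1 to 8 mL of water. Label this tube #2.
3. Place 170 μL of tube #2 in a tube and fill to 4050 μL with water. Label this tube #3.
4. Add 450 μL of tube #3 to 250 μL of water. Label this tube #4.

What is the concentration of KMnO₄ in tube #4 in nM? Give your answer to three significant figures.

1.69 × 10^3 nM

Step 1: 4 mL brought to 64 mL → factor 64/4 = 16
Step 2: 4 mL + 8 mL = 12 mL total → factor 12/4 = 3
Step 3: 170 μL brought to 4050 μL → factor 4050/170 = 23.824
Step 4: 450 μL + 250 μL = 700 μL total → factor 700/450 = 1.5556
Overall dilution factor = 16 × 3 × 23.824 × 1.5556 = 1778.8
Final = 3.00 mM / 1778.8 = 0.001687 mM = 1.69 × 10^3 nM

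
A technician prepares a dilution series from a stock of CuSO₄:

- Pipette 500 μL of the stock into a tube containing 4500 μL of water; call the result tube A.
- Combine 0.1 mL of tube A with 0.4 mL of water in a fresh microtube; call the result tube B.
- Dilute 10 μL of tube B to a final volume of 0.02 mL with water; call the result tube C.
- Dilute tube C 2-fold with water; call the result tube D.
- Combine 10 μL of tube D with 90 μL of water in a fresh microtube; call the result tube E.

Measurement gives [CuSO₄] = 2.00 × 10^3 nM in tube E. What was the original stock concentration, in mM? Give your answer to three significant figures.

Step 1: 500 μL + 4500 μL = 5000 μL total → factor 5000/500 = 10
Step 2: 0.1 mL + 0.4 mL = 0.5 mL total → factor 0.5/0.1 = 5
Step 3: 10 μL brought to 0.02 mL → factor 20/10 = 2
Step 4: 2-fold → factor 2
Step 5: 10 μL + 90 μL = 100 μL total → factor 100/10 = 10
Overall dilution factor = 10 × 5 × 2 × 2 × 10 = 2000
Stock = 2.00 × 10^3 nM × 2000 = 4.000 × 10^6 nM = 4.00 mM

4.00 mM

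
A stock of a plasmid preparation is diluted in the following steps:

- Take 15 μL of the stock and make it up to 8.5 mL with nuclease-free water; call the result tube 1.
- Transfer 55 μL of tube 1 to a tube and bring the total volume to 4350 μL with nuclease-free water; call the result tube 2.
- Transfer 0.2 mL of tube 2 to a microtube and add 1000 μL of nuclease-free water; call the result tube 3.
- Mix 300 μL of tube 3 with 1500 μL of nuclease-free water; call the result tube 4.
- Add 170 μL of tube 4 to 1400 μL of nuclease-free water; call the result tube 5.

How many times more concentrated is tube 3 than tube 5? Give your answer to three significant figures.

Step 1: 15 μL brought to 8.5 mL → factor 8500/15 = 566.67
Step 2: 55 μL brought to 4350 μL → factor 4350/55 = 79.091
Step 3: 0.2 mL + 1000 μL = 1.2 mL total → factor 1.2/0.2 = 6
Step 4: 300 μL + 1500 μL = 1800 μL total → factor 1800/300 = 6
Step 5: 170 μL + 1400 μL = 1570 μL total → factor 1570/170 = 9.2353
Dilution factor to tube 3 = 2.6891 × 10^5; to tube 5 = 1.4901 × 10^7
[tube 3]/[tube 5] = (factor to tube 5)/(factor to tube 3) = 1.4901 × 10^7/2.6891 × 10^5 = 55.4

55.4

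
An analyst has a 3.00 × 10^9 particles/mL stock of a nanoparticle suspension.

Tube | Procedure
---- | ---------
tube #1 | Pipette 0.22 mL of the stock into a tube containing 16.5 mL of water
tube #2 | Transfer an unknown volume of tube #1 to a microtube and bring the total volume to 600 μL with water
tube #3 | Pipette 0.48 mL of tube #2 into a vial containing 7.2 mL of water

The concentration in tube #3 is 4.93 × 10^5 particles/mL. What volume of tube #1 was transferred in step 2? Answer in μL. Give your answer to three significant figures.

Step 1: 0.22 mL + 16.5 mL = 16.72 mL total → factor 16.72/0.22 = 76
Step 2: v brought to 600 μL → factor = 600 μL/v
Step 3: 0.48 mL + 7.2 mL = 7.68 mL total → factor 7.68/0.48 = 16
Product of known-step factors = 1216
Overall factor = 3.00 × 10^9 particles/mL / (4.93 × 10^5 particles/mL) = 6085.2
Step-2 factor = 6085.2 / 1216 = 5.0043
v = 600 μL / 5.0043 = 120 μL

120 μL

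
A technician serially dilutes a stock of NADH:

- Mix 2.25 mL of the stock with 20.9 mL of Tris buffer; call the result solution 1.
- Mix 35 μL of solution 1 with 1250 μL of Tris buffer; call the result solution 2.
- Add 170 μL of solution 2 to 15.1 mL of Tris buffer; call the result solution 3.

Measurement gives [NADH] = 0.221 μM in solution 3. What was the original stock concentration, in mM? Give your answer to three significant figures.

Step 1: 2.25 mL + 20.9 mL = 23.15 mL total → factor 23.15/2.25 = 10.289
Step 2: 35 μL + 1250 μL = 1285 μL total → factor 1285/35 = 36.714
Step 3: 170 μL + 15.1 mL = 15270 μL total → factor 15270/170 = 89.824
Overall dilution factor = 10.289 × 36.714 × 89.824 = 33931
Stock = 0.221 μM × 33931 = 7499 μM = 7.50 mM

7.50 mM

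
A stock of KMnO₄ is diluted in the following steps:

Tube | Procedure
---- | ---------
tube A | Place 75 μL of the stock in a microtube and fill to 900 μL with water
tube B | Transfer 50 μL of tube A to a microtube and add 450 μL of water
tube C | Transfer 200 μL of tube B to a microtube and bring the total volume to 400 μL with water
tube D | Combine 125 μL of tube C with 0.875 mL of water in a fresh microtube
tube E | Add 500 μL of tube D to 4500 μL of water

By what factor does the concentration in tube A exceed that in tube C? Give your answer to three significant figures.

20.0

Step 1: 75 μL brought to 900 μL → factor 900/75 = 12
Step 2: 50 μL + 450 μL = 500 μL total → factor 500/50 = 10
Step 3: 200 μL brought to 400 μL → factor 400/200 = 2
Dilution factor to tube A = 12; to tube C = 240
[tube A]/[tube C] = (factor to tube C)/(factor to tube A) = 240/12 = 20.0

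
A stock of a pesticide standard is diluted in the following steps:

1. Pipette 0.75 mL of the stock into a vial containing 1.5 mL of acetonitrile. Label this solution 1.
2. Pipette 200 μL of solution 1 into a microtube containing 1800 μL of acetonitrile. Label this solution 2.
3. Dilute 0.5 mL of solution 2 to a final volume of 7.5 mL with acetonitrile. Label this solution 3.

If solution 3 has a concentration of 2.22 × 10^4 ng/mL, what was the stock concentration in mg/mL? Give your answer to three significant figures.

9.99 mg/mL

Step 1: 0.75 mL + 1.5 mL = 2.25 mL total → factor 2.25/0.75 = 3
Step 2: 200 μL + 1800 μL = 2000 μL total → factor 2000/200 = 10
Step 3: 0.5 mL brought to 7.5 mL → factor 7.5/0.5 = 15
Overall dilution factor = 3 × 10 × 15 = 450
Stock = 2.22 × 10^4 ng/mL × 450 = 9.990 × 10^6 ng/mL = 9.99 mg/mL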